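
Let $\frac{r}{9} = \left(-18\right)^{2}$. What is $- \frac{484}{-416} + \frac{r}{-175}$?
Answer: $- \frac{282089}{18200} \approx -15.499$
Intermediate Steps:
$r = 2916$ ($r = 9 \left(-18\right)^{2} = 9 \cdot 324 = 2916$)
$- \frac{484}{-416} + \frac{r}{-175} = - \frac{484}{-416} + \frac{2916}{-175} = \left(-484\right) \left(- \frac{1}{416}\right) + 2916 \left(- \frac{1}{175}\right) = \frac{121}{104} - \frac{2916}{175} = - \frac{282089}{18200}$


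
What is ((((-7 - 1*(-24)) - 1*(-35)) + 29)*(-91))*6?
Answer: -44226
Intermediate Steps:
((((-7 - 1*(-24)) - 1*(-35)) + 29)*(-91))*6 = ((((-7 + 24) + 35) + 29)*(-91))*6 = (((17 + 35) + 29)*(-91))*6 = ((52 + 29)*(-91))*6 = (81*(-91))*6 = -7371*6 = -44226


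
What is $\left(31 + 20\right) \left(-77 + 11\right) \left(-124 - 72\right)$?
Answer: $659736$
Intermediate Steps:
$\left(31 + 20\right) \left(-77 + 11\right) \left(-124 - 72\right) = 51 \left(-66\right) \left(-196\right) = \left(-3366\right) \left(-196\right) = 659736$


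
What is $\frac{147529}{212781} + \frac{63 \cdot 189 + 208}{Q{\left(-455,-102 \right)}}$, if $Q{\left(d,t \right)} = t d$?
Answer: $\frac{209436949}{219448138} \approx 0.95438$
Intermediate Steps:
$Q{\left(d,t \right)} = d t$
$\frac{147529}{212781} + \frac{63 \cdot 189 + 208}{Q{\left(-455,-102 \right)}} = \frac{147529}{212781} + \frac{63 \cdot 189 + 208}{\left(-455\right) \left(-102\right)} = 147529 \cdot \frac{1}{212781} + \frac{11907 + 208}{46410} = \frac{147529}{212781} + 12115 \cdot \frac{1}{46410} = \frac{147529}{212781} + \frac{2423}{9282} = \frac{209436949}{219448138}$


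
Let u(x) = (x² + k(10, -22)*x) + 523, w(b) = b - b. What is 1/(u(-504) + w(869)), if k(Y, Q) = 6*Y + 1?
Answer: 1/223795 ≈ 4.4684e-6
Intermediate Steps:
w(b) = 0
k(Y, Q) = 1 + 6*Y
u(x) = 523 + x² + 61*x (u(x) = (x² + (1 + 6*10)*x) + 523 = (x² + (1 + 60)*x) + 523 = (x² + 61*x) + 523 = 523 + x² + 61*x)
1/(u(-504) + w(869)) = 1/((523 + (-504)² + 61*(-504)) + 0) = 1/((523 + 254016 - 30744) + 0) = 1/(223795 + 0) = 1/223795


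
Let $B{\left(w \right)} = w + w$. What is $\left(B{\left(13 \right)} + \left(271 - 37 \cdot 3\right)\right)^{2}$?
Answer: $34596$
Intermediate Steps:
$B{\left(w \right)} = 2 w$
$\left(B{\left(13 \right)} + \left(271 - 37 \cdot 3\right)\right)^{2} = \left(2 \cdot 13 + \left(271 - 37 \cdot 3\right)\right)^{2} = \left(26 + \left(271 - 111\right)\right)^{2} = \left(26 + 160\right)^{2} = 186^{2} = 34596$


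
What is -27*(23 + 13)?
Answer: -972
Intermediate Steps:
-27*(23 + 13) = -27*36 = -972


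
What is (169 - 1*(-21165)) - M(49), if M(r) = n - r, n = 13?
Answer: 21370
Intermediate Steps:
M(r) = 13 - r
(169 - 1*(-21165)) - M(49) = (169 - 1*(-21165)) - (13 - 1*49) = (169 + 21165) - (13 - 49) = 21334 - 1*(-36) = 21334 + 36 = 21370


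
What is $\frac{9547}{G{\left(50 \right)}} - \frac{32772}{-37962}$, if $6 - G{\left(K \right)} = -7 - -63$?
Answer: $- \frac{60130769}{316350} \approx -190.08$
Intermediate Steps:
$G{\left(K \right)} = -50$ ($G{\left(K \right)} = 6 - \left(-7 - -63\right) = 6 - \left(-7 + 63\right) = 6 - 56 = -50$)
$\frac{9547}{G{\left(50 \right)}} - \frac{32772}{-37962} = \frac{9547}{-50} - \frac{32772}{-37962} = 9547 \left(- \frac{1}{50}\right) - - \frac{5462}{6327} = - \frac{9547}{50} + \frac{5462}{6327} = - \frac{60130769}{316350}$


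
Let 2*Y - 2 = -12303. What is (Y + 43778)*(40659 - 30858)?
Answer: 737574255/2 ≈ 3.6879e+8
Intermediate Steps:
Y = -12301/2 (Y = 1 + (1/2)*(-12303) = 1 - 12303/2 = -12301/2 ≈ -6150.5)
(Y + 43778)*(40659 - 30858) = (-12301/2 + 43778)*(40659 - 30858) = (75255/2)*9801 = 737574255/2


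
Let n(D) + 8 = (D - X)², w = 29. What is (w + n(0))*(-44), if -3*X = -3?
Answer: -968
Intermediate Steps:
X = 1 (X = -⅓*(-3) = 1)
n(D) = -8 + (-1 + D)² (n(D) = -8 + (D - 1*1)² = -8 + (D - 1)² = -8 + (-1 + D)²)
(w + n(0))*(-44) = (29 + (-8 + (-1 + 0)²))*(-44) = (29 + (-8 + (-1)²))*(-44) = (29 + (-8 + 1))*(-44) = (29 - 7)*(-44) = 22*(-44) = -968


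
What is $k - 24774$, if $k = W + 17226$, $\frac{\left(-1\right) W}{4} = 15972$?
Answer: $-71436$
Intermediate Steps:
$W = -63888$ ($W = \left(-4\right) 15972 = -63888$)
$k = -46662$ ($k = -63888 + 17226 = -46662$)
$k - 24774 = -46662 - 24774 = -71436$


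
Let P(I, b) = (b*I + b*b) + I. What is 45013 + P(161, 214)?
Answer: 125424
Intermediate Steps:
P(I, b) = I + b**2 + I*b (P(I, b) = (I*b + b**2) + I = (b**2 + I*b) + I = I + b**2 + I*b)
45013 + P(161, 214) = 45013 + (161 + 214**2 + 161*214) = 45013 + (161 + 45796 + 34454) = 45013 + 80411 = 125424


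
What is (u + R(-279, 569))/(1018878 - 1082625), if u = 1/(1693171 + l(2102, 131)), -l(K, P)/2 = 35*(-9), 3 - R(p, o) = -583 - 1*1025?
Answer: -2728713412/107974732347 ≈ -0.025272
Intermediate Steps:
R(p, o) = 1611 (R(p, o) = 3 - (-583 - 1*1025) = 3 - (-583 - 1025) = 3 - 1*(-1608) = 3 + 1608 = 1611)
l(K, P) = 630 (l(K, P) = -70*(-9) = -2*(-315) = 630)
u = 1/1693801 (u = 1/(1693171 + 630) = 1/1693801 ≈ 5.9039e-7)
(u + R(-279, 569))/(1018878 - 1082625) = (1/1693801 + 1611)/(1018878 - 1082625) = (2728713412/1693801)/(-63747) = (2728713412/1693801)*(-1/63747) = -2728713412/107974732347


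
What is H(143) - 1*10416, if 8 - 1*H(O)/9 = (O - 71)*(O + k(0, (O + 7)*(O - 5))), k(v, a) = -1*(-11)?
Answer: -110136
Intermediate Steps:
k(v, a) = 11
H(O) = 72 - 9*(-71 + O)*(11 + O) (H(O) = 72 - 9*(O - 71)*(O + 11) = 72 - 9*(-71 + O)*(11 + O))
H(143) - 1*10416 = (7101 - 9*143² + 540*143) - 1*10416 = (7101 - 9*20449 + 77220) - 10416 = (7101 - 184041 + 77220) - 10416 = -99720 - 10416 = -110136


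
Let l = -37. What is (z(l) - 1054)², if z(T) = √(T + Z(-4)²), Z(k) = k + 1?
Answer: 1110888 - 4216*I*√7 ≈ 1.1109e+6 - 11154.0*I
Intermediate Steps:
Z(k) = 1 + k
z(T) = √(9 + T) (z(T) = √(T + (1 - 4)²) = √(T + (-3)²) = √(T + 9) = √(9 + T))
(z(l) - 1054)² = (√(9 - 37) - 1054)² = (√(-28) - 1054)² = (2*I*√7 - 1054)² = (-1054 + 2*I*√7)²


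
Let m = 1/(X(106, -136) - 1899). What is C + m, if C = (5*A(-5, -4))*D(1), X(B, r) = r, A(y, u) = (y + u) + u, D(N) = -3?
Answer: 396824/2035 ≈ 195.00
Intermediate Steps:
A(y, u) = y + 2*u (A(y, u) = (u + y) + u = y + 2*u)
C = 195 (C = (5*(-5 + 2*(-4)))*(-3) = (5*(-5 - 8))*(-3) = (5*(-13))*(-3) = -65*(-3) = 195)
m = -1/2035 (m = 1/(-136 - 1899) = 1/(-2035) = -1/2035 ≈ -0.00049140)
C + m = 195 - 1/2035 = 396824/2035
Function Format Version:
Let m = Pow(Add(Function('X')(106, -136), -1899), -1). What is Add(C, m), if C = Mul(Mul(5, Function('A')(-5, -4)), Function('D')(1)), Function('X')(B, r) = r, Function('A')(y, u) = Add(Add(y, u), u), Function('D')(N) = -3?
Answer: Rational(396824, 2035) ≈ 195.00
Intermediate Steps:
Function('A')(y, u) = Add(y, Mul(2, u)) (Function('A')(y, u) = Add(Add(u, y), u) = Add(y, Mul(2, u)))
C = 195 (C = Mul(Mul(5, Add(-5, Mul(2, -4))), -3) = Mul(Mul(5, Add(-5, -8)), -3) = Mul(Mul(5, -13), -3) = Mul(-65, -3) = 195)
m = Rational(-1, 2035) (m = Pow(Add(-136, -1899), -1) = Pow(-2035, -1) = Rational(-1, 2035) ≈ -0.00049140)
Add(C, m) = Add(195, Rational(-1, 2035)) = Rational(396824, 2035)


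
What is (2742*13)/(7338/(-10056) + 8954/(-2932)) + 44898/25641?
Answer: -5939928544622/630603765 ≈ -9419.4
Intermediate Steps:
(2742*13)/(7338/(-10056) + 8954/(-2932)) + 44898/25641 = 35646/(7338*(-1/10056) + 8954*(-1/2932)) + 44898*(1/25641) = 35646/(-1223/1676 - 4477/1466) + 2138/1221 = 35646/(-4648185/1228508) + 2138/1221 = 35646*(-1228508/4648185) + 2138/1221 = -14597132056/1549395 + 2138/1221 = -5939928544622/630603765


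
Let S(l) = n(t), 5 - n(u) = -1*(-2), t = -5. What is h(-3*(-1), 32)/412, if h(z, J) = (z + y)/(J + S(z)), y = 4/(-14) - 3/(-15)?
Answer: 51/252350 ≈ 0.00020210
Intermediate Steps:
n(u) = 3 (n(u) = 5 - (-1)*(-2) = 5 - 1*2 = 5 - 2 = 3)
S(l) = 3
y = -3/35 (y = 4*(-1/14) - 3*(-1/15) = -2/7 + ⅕ = -3/35 ≈ -0.085714)
h(z, J) = (-3/35 + z)/(3 + J) (h(z, J) = (z - 3/35)/(J + 3) = (-3/35 + z)/(3 + J))
h(-3*(-1), 32)/412 = ((-3/35 - 3*(-1))/(3 + 32))/412 = ((-3/35 + 3)/35)*(1/412) = ((1/35)*(102/35))*(1/412) = (102/1225)*(1/412) = 51/252350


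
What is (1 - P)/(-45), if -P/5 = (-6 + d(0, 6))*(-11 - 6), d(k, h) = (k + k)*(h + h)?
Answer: -511/45 ≈ -11.356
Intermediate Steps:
d(k, h) = 4*h*k (d(k, h) = (2*k)*(2*h) = 4*h*k)
P = -510 (P = -5*(-6 + 4*6*0)*(-11 - 6) = -5*(-6 + 0)*(-17) = -(-30)*(-17) = -5*102 = -510)
(1 - P)/(-45) = (1 - 1*(-510))/(-45) = (1 + 510)*(-1/45) = 511*(-1/45) = -511/45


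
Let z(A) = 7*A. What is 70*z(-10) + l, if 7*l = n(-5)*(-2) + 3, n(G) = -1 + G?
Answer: -34285/7 ≈ -4897.9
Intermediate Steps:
l = 15/7 (l = ((-1 - 5)*(-2) + 3)/7 = (-6*(-2) + 3)/7 = (12 + 3)/7 = (⅐)*15 = 15/7 ≈ 2.1429)
70*z(-10) + l = 70*(7*(-10)) + 15/7 = 70*(-70) + 15/7 = -4900 + 15/7 = -34285/7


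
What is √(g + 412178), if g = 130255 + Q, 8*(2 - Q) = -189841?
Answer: √9058642/4 ≈ 752.44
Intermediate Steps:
Q = 189857/8 (Q = 2 - ⅛*(-189841) = 2 + 189841/8 = 189857/8 ≈ 23732.)
g = 1231897/8 (g = 130255 + 189857/8 = 1231897/8 ≈ 1.5399e+5)
√(g + 412178) = √(1231897/8 + 412178) = √(4529321/8) = √9058642/4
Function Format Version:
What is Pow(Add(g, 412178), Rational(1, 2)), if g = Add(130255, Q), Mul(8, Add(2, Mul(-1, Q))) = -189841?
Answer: Mul(Rational(1, 4), Pow(9058642, Rational(1, 2))) ≈ 752.44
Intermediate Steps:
Q = Rational(189857, 8) (Q = Add(2, Mul(Rational(-1, 8), -189841)) = Add(2, Rational(189841, 8)) = Rational(189857, 8) ≈ 23732.)
g = Rational(1231897, 8) (g = Add(130255, Rational(189857, 8)) = Rational(1231897, 8) ≈ 1.5399e+5)
Pow(Add(g, 412178), Rational(1, 2)) = Pow(Add(Rational(1231897, 8), 412178), Rational(1, 2)) = Pow(Rational(4529321, 8), Rational(1, 2)) = Mul(Rational(1, 4), Pow(9058642, Rational(1, 2)))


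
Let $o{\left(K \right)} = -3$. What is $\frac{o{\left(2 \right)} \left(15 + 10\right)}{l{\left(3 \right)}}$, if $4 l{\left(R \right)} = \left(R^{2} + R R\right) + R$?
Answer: $- \frac{100}{7} \approx -14.286$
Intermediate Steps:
$l{\left(R \right)} = \frac{R^{2}}{2} + \frac{R}{4}$ ($l{\left(R \right)} = \frac{\left(R^{2} + R R\right) + R}{4} = \frac{\left(R^{2} + R^{2}\right) + R}{4} = \frac{2 R^{2} + R}{4} = \frac{R + 2 R^{2}}{4} = \frac{R^{2}}{2} + \frac{R}{4}$)
$\frac{o{\left(2 \right)} \left(15 + 10\right)}{l{\left(3 \right)}} = \frac{\left(-3\right) \left(15 + 10\right)}{\frac{1}{4} \cdot 3 \left(1 + 2 \cdot 3\right)} = \frac{\left(-3\right) 25}{\frac{1}{4} \cdot 3 \left(1 + 6\right)} = - \frac{75}{\frac{1}{4} \cdot 3 \cdot 7} = - \frac{75}{\frac{21}{4}} = \left(-75\right) \frac{4}{21} = - \frac{100}{7}$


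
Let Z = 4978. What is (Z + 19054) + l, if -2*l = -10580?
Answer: 29322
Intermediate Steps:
l = 5290 (l = -1/2*(-10580) = 5290)
(Z + 19054) + l = (4978 + 19054) + 5290 = 24032 + 5290 = 29322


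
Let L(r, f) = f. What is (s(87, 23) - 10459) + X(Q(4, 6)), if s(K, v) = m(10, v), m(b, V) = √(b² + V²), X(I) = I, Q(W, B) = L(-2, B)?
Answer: -10453 + √629 ≈ -10428.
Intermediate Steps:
Q(W, B) = B
m(b, V) = √(V² + b²)
s(K, v) = √(100 + v²) (s(K, v) = √(v² + 10²) = √(v² + 100) = √(100 + v²))
(s(87, 23) - 10459) + X(Q(4, 6)) = (√(100 + 23²) - 10459) + 6 = (√(100 + 529) - 10459) + 6 = (√629 - 10459) + 6 = (-10459 + √629) + 6 = -10453 + √629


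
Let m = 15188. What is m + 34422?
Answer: 49610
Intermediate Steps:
m + 34422 = 15188 + 34422 = 49610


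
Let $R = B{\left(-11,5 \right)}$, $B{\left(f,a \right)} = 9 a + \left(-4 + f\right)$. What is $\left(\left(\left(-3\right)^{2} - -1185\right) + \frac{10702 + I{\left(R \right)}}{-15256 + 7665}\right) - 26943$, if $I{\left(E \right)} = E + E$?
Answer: $- \frac{195471421}{7591} \approx -25750.0$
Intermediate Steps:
$B{\left(f,a \right)} = -4 + f + 9 a$
$R = 30$ ($R = -4 - 11 + 9 \cdot 5 = -4 - 11 + 45 = 30$)
$I{\left(E \right)} = 2 E$
$\left(\left(\left(-3\right)^{2} - -1185\right) + \frac{10702 + I{\left(R \right)}}{-15256 + 7665}\right) - 26943 = \left(\left(\left(-3\right)^{2} - -1185\right) + \frac{10702 + 2 \cdot 30}{-15256 + 7665}\right) - 26943 = \left(\left(9 + 1185\right) + \frac{10702 + 60}{-7591}\right) - 26943 = \left(1194 + 10762 \left(- \frac{1}{7591}\right)\right) - 26943 = \left(1194 - \frac{10762}{7591}\right) - 26943 = \frac{9052892}{7591} - 26943 = - \frac{195471421}{7591}$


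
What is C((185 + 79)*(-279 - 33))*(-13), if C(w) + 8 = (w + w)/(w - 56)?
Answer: 803816/10303 ≈ 78.018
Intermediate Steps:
C(w) = -8 + 2*w/(-56 + w) (C(w) = -8 + (w + w)/(w - 56) = -8 + (2*w)/(-56 + w) = -8 + 2*w/(-56 + w))
C((185 + 79)*(-279 - 33))*(-13) = (2*(224 - 3*(185 + 79)*(-279 - 33))/(-56 + (185 + 79)*(-279 - 33)))*(-13) = (2*(224 - 792*(-312))/(-56 + 264*(-312)))*(-13) = (2*(224 - 3*(-82368))/(-56 - 82368))*(-13) = (2*(224 + 247104)/(-82424))*(-13) = (2*(-1/82424)*247328)*(-13) = -61832/10303*(-13) = 803816/10303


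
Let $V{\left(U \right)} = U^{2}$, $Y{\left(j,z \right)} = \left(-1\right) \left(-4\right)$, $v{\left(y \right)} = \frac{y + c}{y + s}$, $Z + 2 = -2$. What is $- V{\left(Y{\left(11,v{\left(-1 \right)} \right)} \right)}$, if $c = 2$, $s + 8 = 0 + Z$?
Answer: $-16$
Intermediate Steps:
$Z = -4$ ($Z = -2 - 2 = -4$)
$s = -12$ ($s = -8 + \left(0 - 4\right) = -8 - 4 = -12$)
$v{\left(y \right)} = \frac{2 + y}{-12 + y}$ ($v{\left(y \right)} = \frac{y + 2}{y - 12} = \frac{2 + y}{-12 + y}$)
$Y{\left(j,z \right)} = 4$
$- V{\left(Y{\left(11,v{\left(-1 \right)} \right)} \right)} = - 4^{2} = \left(-1\right) 16 = -16$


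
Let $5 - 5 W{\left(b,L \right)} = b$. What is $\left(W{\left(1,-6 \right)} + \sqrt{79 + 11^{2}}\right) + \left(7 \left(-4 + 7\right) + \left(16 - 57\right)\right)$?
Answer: $- \frac{96}{5} + 10 \sqrt{2} \approx -5.0579$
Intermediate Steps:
$W{\left(b,L \right)} = 1 - \frac{b}{5}$
$\left(W{\left(1,-6 \right)} + \sqrt{79 + 11^{2}}\right) + \left(7 \left(-4 + 7\right) + \left(16 - 57\right)\right) = \left(\left(1 - \frac{1}{5}\right) + \sqrt{79 + 11^{2}}\right) + \left(7 \left(-4 + 7\right) + \left(16 - 57\right)\right) = \left(\left(1 - \frac{1}{5}\right) + \sqrt{79 + 121}\right) + \left(7 \cdot 3 - 41\right) = \left(\frac{4}{5} + \sqrt{200}\right) + \left(21 - 41\right) = \left(\frac{4}{5} + 10 \sqrt{2}\right) - 20 = - \frac{96}{5} + 10 \sqrt{2}$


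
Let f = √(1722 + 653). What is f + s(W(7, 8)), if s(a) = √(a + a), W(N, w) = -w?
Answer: 4*I + 5*√95 ≈ 48.734 + 4.0*I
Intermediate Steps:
f = 5*√95 (f = √2375 = 5*√95 ≈ 48.734)
s(a) = √2*√a (s(a) = √(2*a) = √2*√a)
f + s(W(7, 8)) = 5*√95 + √2*√(-1*8) = 5*√95 + √2*√(-8) = 5*√95 + √2*(2*I*√2) = 5*√95 + 4*I = 4*I + 5*√95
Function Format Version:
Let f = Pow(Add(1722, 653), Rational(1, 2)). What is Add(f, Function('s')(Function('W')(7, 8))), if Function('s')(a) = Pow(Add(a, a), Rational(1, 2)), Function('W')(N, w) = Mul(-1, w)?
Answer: Add(Mul(4, I), Mul(5, Pow(95, Rational(1, 2)))) ≈ Add(48.734, Mul(4.0000, I))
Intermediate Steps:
f = Mul(5, Pow(95, Rational(1, 2))) (f = Pow(2375, Rational(1, 2)) = Mul(5, Pow(95, Rational(1, 2))) ≈ 48.734)
Function('s')(a) = Mul(Pow(2, Rational(1, 2)), Pow(a, Rational(1, 2))) (Function('s')(a) = Pow(Mul(2, a), Rational(1, 2)) = Mul(Pow(2, Rational(1, 2)), Pow(a, Rational(1, 2))))
Add(f, Function('s')(Function('W')(7, 8))) = Add(Mul(5, Pow(95, Rational(1, 2))), Mul(Pow(2, Rational(1, 2)), Pow(Mul(-1, 8), Rational(1, 2)))) = Add(Mul(5, Pow(95, Rational(1, 2))), Mul(Pow(2, Rational(1, 2)), Pow(-8, Rational(1, 2)))) = Add(Mul(5, Pow(95, Rational(1, 2))), Mul(Pow(2, Rational(1, 2)), Mul(2, I, Pow(2, Rational(1, 2))))) = Add(Mul(5, Pow(95, Rational(1, 2))), Mul(4, I)) = Add(Mul(4, I), Mul(5, Pow(95, Rational(1, 2))))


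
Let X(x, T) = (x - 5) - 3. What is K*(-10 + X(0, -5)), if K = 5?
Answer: -90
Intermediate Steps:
X(x, T) = -8 + x (X(x, T) = (-5 + x) - 3 = -8 + x)
K*(-10 + X(0, -5)) = 5*(-10 + (-8 + 0)) = 5*(-10 - 8) = 5*(-18) = -90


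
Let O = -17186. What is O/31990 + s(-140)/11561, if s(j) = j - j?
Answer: -8593/15995 ≈ -0.53723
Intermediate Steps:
s(j) = 0
O/31990 + s(-140)/11561 = -17186/31990 + 0/11561 = -17186*1/31990 + 0*(1/11561) = -8593/15995 + 0 = -8593/15995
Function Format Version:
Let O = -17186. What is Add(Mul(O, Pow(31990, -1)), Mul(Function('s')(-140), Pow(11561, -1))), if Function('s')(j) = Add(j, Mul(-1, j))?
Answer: Rational(-8593, 15995) ≈ -0.53723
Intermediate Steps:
Function('s')(j) = 0
Add(Mul(O, Pow(31990, -1)), Mul(Function('s')(-140), Pow(11561, -1))) = Add(Mul(-17186, Pow(31990, -1)), Mul(0, Pow(11561, -1))) = Add(Mul(-17186, Rational(1, 31990)), Mul(0, Rational(1, 11561))) = Add(Rational(-8593, 15995), 0) = Rational(-8593, 15995)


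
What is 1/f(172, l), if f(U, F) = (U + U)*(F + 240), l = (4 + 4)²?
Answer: 1/104576 ≈ 9.5624e-6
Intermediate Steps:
l = 64 (l = 8² = 64)
f(U, F) = 2*U*(240 + F) (f(U, F) = (2*U)*(240 + F) = 2*U*(240 + F))
1/f(172, l) = 1/(2*172*(240 + 64)) = 1/(2*172*304) = 1/104576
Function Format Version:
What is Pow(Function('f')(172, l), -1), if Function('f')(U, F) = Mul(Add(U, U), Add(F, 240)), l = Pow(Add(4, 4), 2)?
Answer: Rational(1, 104576) ≈ 9.5624e-6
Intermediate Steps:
l = 64 (l = Pow(8, 2) = 64)
Function('f')(U, F) = Mul(2, U, Add(240, F)) (Function('f')(U, F) = Mul(Mul(2, U), Add(240, F)) = Mul(2, U, Add(240, F)))
Pow(Function('f')(172, l), -1) = Pow(Mul(2, 172, Add(240, 64)), -1) = Pow(Mul(2, 172, 304), -1) = Pow(104576, -1) = Rational(1, 104576)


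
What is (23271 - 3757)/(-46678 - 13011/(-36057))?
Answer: -234538766/561018545 ≈ -0.41806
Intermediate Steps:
(23271 - 3757)/(-46678 - 13011/(-36057)) = 19514/(-46678 - 13011*(-1/36057)) = 19514/(-46678 + 4337/12019) = 19514/(-561018545/12019) = 19514*(-12019/561018545) = -234538766/561018545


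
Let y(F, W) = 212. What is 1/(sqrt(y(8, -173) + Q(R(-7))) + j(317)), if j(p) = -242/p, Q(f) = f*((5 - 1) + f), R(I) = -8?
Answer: 38357/12230376 + 100489*sqrt(61)/12230376 ≈ 0.067308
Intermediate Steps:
Q(f) = f*(4 + f)
1/(sqrt(y(8, -173) + Q(R(-7))) + j(317)) = 1/(sqrt(212 - 8*(4 - 8)) - 242/317) = 1/(sqrt(212 - 8*(-4)) - 242*1/317) = 1/(sqrt(212 + 32) - 242/317) = 1/(sqrt(244) - 242/317) = 1/(2*sqrt(61) - 242/317) = 1/(-242/317 + 2*sqrt(61))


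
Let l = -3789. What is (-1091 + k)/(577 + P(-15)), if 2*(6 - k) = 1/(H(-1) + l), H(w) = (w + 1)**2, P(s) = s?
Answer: -8222129/4258836 ≈ -1.9306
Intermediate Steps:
H(w) = (1 + w)**2
k = 45469/7578 (k = 6 - 1/(2*((1 - 1)**2 - 3789)) = 6 - 1/(2*(0**2 - 3789)) = 6 - 1/(2*(0 - 3789)) = 6 - 1/2/(-3789) = 6 - 1/2*(-1/3789) = 6 + 1/7578 = 45469/7578 ≈ 6.0001)
(-1091 + k)/(577 + P(-15)) = (-1091 + 45469/7578)/(577 - 15) = -8222129/7578/562 = -8222129/7578*1/562 = -8222129/4258836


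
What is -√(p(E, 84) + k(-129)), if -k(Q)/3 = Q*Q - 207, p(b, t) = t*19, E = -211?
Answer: -I*√47706 ≈ -218.42*I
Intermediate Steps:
p(b, t) = 19*t
k(Q) = 621 - 3*Q² (k(Q) = -3*(Q*Q - 207) = -3*(Q² - 207) = -3*(-207 + Q²) = 621 - 3*Q²)
-√(p(E, 84) + k(-129)) = -√(19*84 + (621 - 3*(-129)²)) = -√(1596 + (621 - 3*16641)) = -√(1596 + (621 - 49923)) = -√(1596 - 49302) = -√(-47706) = -I*√47706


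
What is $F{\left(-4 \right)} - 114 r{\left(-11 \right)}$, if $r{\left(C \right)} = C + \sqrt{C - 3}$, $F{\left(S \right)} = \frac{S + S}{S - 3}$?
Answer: $\frac{8786}{7} - 114 i \sqrt{14} \approx 1255.1 - 426.55 i$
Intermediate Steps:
$F{\left(S \right)} = \frac{2 S}{-3 + S}$
$r{\left(C \right)} = C + \sqrt{-3 + C}$
$F{\left(-4 \right)} - 114 r{\left(-11 \right)} = 2 \left(-4\right) \frac{1}{-3 - 4} - 114 \left(-11 + \sqrt{-3 - 11}\right) = 2 \left(-4\right) \frac{1}{-7} - 114 \left(-11 + \sqrt{-14}\right) = 2 \left(-4\right) \left(- \frac{1}{7}\right) - 114 \left(-11 + i \sqrt{14}\right) = \frac{8}{7} + \left(1254 - 114 i \sqrt{14}\right) = \frac{8786}{7} - 114 i \sqrt{14}$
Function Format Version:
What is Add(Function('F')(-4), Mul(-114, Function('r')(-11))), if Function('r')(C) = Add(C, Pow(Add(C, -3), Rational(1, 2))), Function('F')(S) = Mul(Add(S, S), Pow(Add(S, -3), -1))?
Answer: Add(Rational(8786, 7), Mul(-114, I, Pow(14, Rational(1, 2)))) ≈ Add(1255.1, Mul(-426.55, I))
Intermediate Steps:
Function('F')(S) = Mul(2, S, Pow(Add(-3, S), -1)) (Function('F')(S) = Mul(Mul(2, S), Pow(Add(-3, S), -1)) = Mul(2, S, Pow(Add(-3, S), -1)))
Function('r')(C) = Add(C, Pow(Add(-3, C), Rational(1, 2)))
Add(Function('F')(-4), Mul(-114, Function('r')(-11))) = Add(Mul(2, -4, Pow(Add(-3, -4), -1)), Mul(-114, Add(-11, Pow(Add(-3, -11), Rational(1, 2))))) = Add(Mul(2, -4, Pow(-7, -1)), Mul(-114, Add(-11, Pow(-14, Rational(1, 2))))) = Add(Mul(2, -4, Rational(-1, 7)), Mul(-114, Add(-11, Mul(I, Pow(14, Rational(1, 2)))))) = Add(Rational(8, 7), Add(1254, Mul(-114, I, Pow(14, Rational(1, 2))))) = Add(Rational(8786, 7), Mul(-114, I, Pow(14, Rational(1, 2))))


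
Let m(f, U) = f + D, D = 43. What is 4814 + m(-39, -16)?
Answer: 4818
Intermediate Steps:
m(f, U) = 43 + f (m(f, U) = f + 43 = 43 + f)
4814 + m(-39, -16) = 4814 + (43 - 39) = 4814 + 4 = 4818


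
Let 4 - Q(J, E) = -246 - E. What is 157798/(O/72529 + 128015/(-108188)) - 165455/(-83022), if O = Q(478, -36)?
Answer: -34265552523045221149/256306838532822 ≈ -1.3369e+5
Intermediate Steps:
Q(J, E) = 250 + E (Q(J, E) = 4 - (-246 - E) = 4 + (246 + E) = 250 + E)
O = 214 (O = 250 - 36 = 214)
157798/(O/72529 + 128015/(-108188)) - 165455/(-83022) = 157798/(214/72529 + 128015/(-108188)) - 165455/(-83022) = 157798/(214*(1/72529) + 128015*(-1/108188)) - 165455*(-1/83022) = 157798/(214/72529 - 128015/108188) + 165455/83022 = 157798/(-9261647703/7846767452) + 165455/83022 = 157798*(-7846767452/9261647703) + 165455/83022 = -1238204210390696/9261647703 + 165455/83022 = -34265552523045221149/256306838532822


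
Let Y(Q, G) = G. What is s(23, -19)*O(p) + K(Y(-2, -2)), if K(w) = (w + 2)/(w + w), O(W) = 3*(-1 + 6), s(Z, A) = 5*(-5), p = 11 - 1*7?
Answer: -375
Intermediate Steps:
p = 4 (p = 11 - 7 = 4)
s(Z, A) = -25
O(W) = 15 (O(W) = 3*5 = 15)
K(w) = (2 + w)/(2*w) (K(w) = (2 + w)/((2*w)) = (2 + w)*(1/(2*w)) = (2 + w)/(2*w))
s(23, -19)*O(p) + K(Y(-2, -2)) = -25*15 + (½)*(2 - 2)/(-2) = -375 + (½)*(-½)*0 = -375 + 0 = -375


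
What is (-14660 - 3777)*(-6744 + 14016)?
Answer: -134073864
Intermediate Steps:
(-14660 - 3777)*(-6744 + 14016) = -18437*7272 = -134073864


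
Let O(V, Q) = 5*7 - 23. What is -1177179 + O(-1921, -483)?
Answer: -1177167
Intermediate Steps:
O(V, Q) = 12 (O(V, Q) = 35 - 23 = 12)
-1177179 + O(-1921, -483) = -1177179 + 12 = -1177167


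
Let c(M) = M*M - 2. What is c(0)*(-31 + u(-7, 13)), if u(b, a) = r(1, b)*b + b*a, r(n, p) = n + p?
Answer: 160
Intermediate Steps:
c(M) = -2 + M**2 (c(M) = M**2 - 2 = -2 + M**2)
u(b, a) = a*b + b*(1 + b) (u(b, a) = (1 + b)*b + b*a = b*(1 + b) + a*b = a*b + b*(1 + b))
c(0)*(-31 + u(-7, 13)) = (-2 + 0**2)*(-31 - 7*(1 + 13 - 7)) = (-2 + 0)*(-31 - 7*7) = -2*(-31 - 49) = -2*(-80) = 160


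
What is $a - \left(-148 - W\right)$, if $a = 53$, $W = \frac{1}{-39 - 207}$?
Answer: $\frac{49445}{246} \approx 201.0$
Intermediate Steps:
$W = - \frac{1}{246}$ ($W = \frac{1}{-246} = - \frac{1}{246} \approx -0.004065$)
$a - \left(-148 - W\right) = 53 - \left(-148 - - \frac{1}{246}\right) = 53 - \left(-148 + \frac{1}{246}\right) = 53 - - \frac{36407}{246} = 53 + \frac{36407}{246} = \frac{49445}{246}$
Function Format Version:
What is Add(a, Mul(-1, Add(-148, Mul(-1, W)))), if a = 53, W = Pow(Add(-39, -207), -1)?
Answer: Rational(49445, 246) ≈ 201.00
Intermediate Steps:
W = Rational(-1, 246) (W = Pow(-246, -1) = Rational(-1, 246) ≈ -0.0040650)
Add(a, Mul(-1, Add(-148, Mul(-1, W)))) = Add(53, Mul(-1, Add(-148, Mul(-1, Rational(-1, 246))))) = Add(53, Mul(-1, Add(-148, Rational(1, 246)))) = Add(53, Mul(-1, Rational(-36407, 246))) = Add(53, Rational(36407, 246)) = Rational(49445, 246)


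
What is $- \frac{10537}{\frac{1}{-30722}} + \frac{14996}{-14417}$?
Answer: $\frac{4667038267742}{14417} \approx 3.2372 \cdot 10^{8}$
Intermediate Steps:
$- \frac{10537}{\frac{1}{-30722}} + \frac{14996}{-14417} = - \frac{10537}{- \frac{1}{30722}} + 14996 \left(- \frac{1}{14417}\right) = \left(-10537\right) \left(-30722\right) - \frac{14996}{14417} = 323717714 - \frac{14996}{14417} = \frac{4667038267742}{14417}$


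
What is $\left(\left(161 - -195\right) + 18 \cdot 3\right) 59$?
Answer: $24190$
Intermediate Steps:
$\left(\left(161 - -195\right) + 18 \cdot 3\right) 59 = \left(\left(161 + 195\right) + 54\right) 59 = \left(356 + 54\right) 59 = 410 \cdot 59 = 24190$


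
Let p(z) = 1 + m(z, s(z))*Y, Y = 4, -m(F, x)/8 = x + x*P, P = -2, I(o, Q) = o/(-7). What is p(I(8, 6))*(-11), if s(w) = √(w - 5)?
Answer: -11 - 352*I*√301/7 ≈ -11.0 - 872.42*I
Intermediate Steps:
I(o, Q) = -o/7 (I(o, Q) = o*(-⅐) = -o/7)
s(w) = √(-5 + w)
m(F, x) = 8*x (m(F, x) = -8*(x + x*(-2)) = -8*(x - 2*x) = -(-8)*x = 8*x)
p(z) = 1 + 32*√(-5 + z) (p(z) = 1 + (8*√(-5 + z))*4 = 1 + 32*√(-5 + z))
p(I(8, 6))*(-11) = (1 + 32*√(-5 - ⅐*8))*(-11) = (1 + 32*√(-5 - 8/7))*(-11) = (1 + 32*√(-43/7))*(-11) = (1 + 32*(I*√301/7))*(-11) = (1 + 32*I*√301/7)*(-11) = -11 - 352*I*√301/7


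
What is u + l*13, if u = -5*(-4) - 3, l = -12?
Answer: -139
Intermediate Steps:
u = 17 (u = 20 - 3 = 17)
u + l*13 = 17 - 12*13 = 17 - 156 = -139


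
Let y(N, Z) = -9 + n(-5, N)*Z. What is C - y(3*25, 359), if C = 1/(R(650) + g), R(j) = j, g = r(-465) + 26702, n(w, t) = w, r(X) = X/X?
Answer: 49344813/27353 ≈ 1804.0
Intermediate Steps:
r(X) = 1
g = 26703 (g = 1 + 26702 = 26703)
y(N, Z) = -9 - 5*Z
C = 1/27353 (C = 1/(650 + 26703) = 1/27353 ≈ 3.6559e-5)
C - y(3*25, 359) = 1/27353 - (-9 - 5*359) = 1/27353 - (-9 - 1795) = 1/27353 - 1*(-1804) = 1/27353 + 1804 = 49344813/27353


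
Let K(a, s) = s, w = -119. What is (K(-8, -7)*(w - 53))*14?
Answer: 16856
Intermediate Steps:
(K(-8, -7)*(w - 53))*14 = -7*(-119 - 53)*14 = -7*(-172)*14 = 1204*14 = 16856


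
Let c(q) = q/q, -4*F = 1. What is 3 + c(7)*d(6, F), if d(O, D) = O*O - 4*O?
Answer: 15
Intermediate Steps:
F = -1/4 (F = -1/4*1 = -1/4 ≈ -0.25000)
c(q) = 1
d(O, D) = O**2 - 4*O
3 + c(7)*d(6, F) = 3 + 1*(6*(-4 + 6)) = 3 + 1*(6*2) = 3 + 1*12 = 3 + 12 = 15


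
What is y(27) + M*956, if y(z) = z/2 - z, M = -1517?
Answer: -2900531/2 ≈ -1.4503e+6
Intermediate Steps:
y(z) = -z/2 (y(z) = z*(½) - z = z/2 - z = -z/2)
y(27) + M*956 = -½*27 - 1517*956 = -27/2 - 1450252 = -2900531/2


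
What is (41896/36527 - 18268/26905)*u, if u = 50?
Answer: 4599366440/196551787 ≈ 23.400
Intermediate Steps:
(41896/36527 - 18268/26905)*u = (41896/36527 - 18268/26905)*50 = (459936644/982758935)*50 = 4599366440/196551787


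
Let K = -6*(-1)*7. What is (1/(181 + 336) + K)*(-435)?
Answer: -9446025/517 ≈ -18271.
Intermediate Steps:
K = 42 (K = 6*7 = 42)
(1/(181 + 336) + K)*(-435) = (1/(181 + 336) + 42)*(-435) = (1/517 + 42)*(-435) = (21715/517)*(-435) = -9446025/517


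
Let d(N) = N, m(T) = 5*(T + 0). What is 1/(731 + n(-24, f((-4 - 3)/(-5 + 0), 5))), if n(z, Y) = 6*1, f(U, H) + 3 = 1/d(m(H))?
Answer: 1/737 ≈ 0.0013569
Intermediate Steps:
m(T) = 5*T
f(U, H) = -3 + 1/(5*H)
n(z, Y) = 6
1/(731 + n(-24, f((-4 - 3)/(-5 + 0), 5))) = 1/(731 + 6) = 1/737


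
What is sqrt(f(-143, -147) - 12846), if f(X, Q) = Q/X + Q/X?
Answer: 6*I*sqrt(7295717)/143 ≈ 113.33*I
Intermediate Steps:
f(X, Q) = 2*Q/X
sqrt(f(-143, -147) - 12846) = sqrt(2*(-147)/(-143) - 12846) = sqrt(2*(-147)*(-1/143) - 12846) = sqrt(294/143 - 12846) = sqrt(-1836684/143) = 6*I*sqrt(7295717)/143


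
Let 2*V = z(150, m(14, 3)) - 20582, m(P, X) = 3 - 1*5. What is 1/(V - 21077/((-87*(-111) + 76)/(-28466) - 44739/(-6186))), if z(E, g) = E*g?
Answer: -14444429/194998368642 ≈ -7.4075e-5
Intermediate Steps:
m(P, X) = -2 (m(P, X) = 3 - 5 = -2)
V = -10441 (V = (150*(-2) - 20582)/2 = (-300 - 20582)/2 = (1/2)*(-20882) = -10441)
1/(V - 21077/((-87*(-111) + 76)/(-28466) - 44739/(-6186))) = 1/(-10441 - 21077/((-87*(-111) + 76)/(-28466) - 44739/(-6186))) = 1/(-10441 - 21077/((9657 + 76)*(-1/28466) - 44739*(-1/6186))) = 1/(-10441 - 21077/(9733*(-1/28466) + 14913/2062)) = 1/(-10441 - 21077/(-9733/28466 + 14913/2062)) = 1/(-10441 - 21077/101111003/14674223) = 1/(-10441 - 21077*14674223/101111003) = 1/(-10441 - 44184085453/14444429) = 1/(-194998368642/14444429) = -14444429/194998368642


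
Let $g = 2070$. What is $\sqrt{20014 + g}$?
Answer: $2 \sqrt{5521} \approx 148.61$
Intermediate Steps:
$\sqrt{20014 + g} = \sqrt{20014 + 2070} = \sqrt{22084} = 2 \sqrt{5521}$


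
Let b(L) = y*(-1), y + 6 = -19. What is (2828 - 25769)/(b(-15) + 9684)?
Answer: -22941/9709 ≈ -2.3629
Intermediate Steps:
y = -25 (y = -6 - 19 = -25)
b(L) = 25 (b(L) = -25*(-1) = 25)
(2828 - 25769)/(b(-15) + 9684) = (2828 - 25769)/(25 + 9684) = -22941/9709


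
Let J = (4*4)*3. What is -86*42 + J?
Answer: -3564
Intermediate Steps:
J = 48 (J = 16*3 = 48)
-86*42 + J = -86*42 + 48 = -3612 + 48 = -3564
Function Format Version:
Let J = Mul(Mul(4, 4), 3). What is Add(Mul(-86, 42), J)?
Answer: -3564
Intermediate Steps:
J = 48 (J = Mul(16, 3) = 48)
Add(Mul(-86, 42), J) = Add(Mul(-86, 42), 48) = Add(-3612, 48) = -3564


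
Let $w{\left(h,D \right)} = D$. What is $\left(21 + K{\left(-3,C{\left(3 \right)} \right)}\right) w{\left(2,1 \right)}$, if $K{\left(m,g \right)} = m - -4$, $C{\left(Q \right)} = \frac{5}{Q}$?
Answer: $22$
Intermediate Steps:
$K{\left(m,g \right)} = 4 + m$ ($K{\left(m,g \right)} = m + 4 = 4 + m$)
$\left(21 + K{\left(-3,C{\left(3 \right)} \right)}\right) w{\left(2,1 \right)} = \left(21 + \left(4 - 3\right)\right) 1 = \left(21 + 1\right) 1 = 22 \cdot 1 = 22$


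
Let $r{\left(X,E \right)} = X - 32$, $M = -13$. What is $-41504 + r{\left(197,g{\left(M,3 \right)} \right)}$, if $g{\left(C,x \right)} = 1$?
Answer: $-41339$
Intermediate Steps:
$r{\left(X,E \right)} = -32 + X$ ($r{\left(X,E \right)} = X - 32 = -32 + X$)
$-41504 + r{\left(197,g{\left(M,3 \right)} \right)} = -41504 + \left(-32 + 197\right) = -41504 + 165 = -41339$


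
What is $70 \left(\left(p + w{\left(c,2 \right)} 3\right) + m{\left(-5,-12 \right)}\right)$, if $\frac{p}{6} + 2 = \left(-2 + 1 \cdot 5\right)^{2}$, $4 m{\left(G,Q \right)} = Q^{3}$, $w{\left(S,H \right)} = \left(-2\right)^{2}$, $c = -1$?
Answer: $-26460$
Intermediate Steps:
$w{\left(S,H \right)} = 4$
$m{\left(G,Q \right)} = \frac{Q^{3}}{4}$
$p = 42$ ($p = -12 + 6 \left(-2 + 1 \cdot 5\right)^{2} = -12 + 6 \left(-2 + 5\right)^{2} = -12 + 6 \cdot 3^{2} = -12 + 6 \cdot 9 = -12 + 54 = 42$)
$70 \left(\left(p + w{\left(c,2 \right)} 3\right) + m{\left(-5,-12 \right)}\right) = 70 \left(\left(42 + 4 \cdot 3\right) + \frac{\left(-12\right)^{3}}{4}\right) = 70 \left(\left(42 + 12\right) + \frac{1}{4} \left(-1728\right)\right) = 70 \left(54 - 432\right) = 70 \left(-378\right) = -26460$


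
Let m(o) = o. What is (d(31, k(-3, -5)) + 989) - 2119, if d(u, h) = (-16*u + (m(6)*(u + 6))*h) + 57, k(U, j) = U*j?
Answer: 1761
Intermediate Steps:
d(u, h) = 57 - 16*u + h*(36 + 6*u) (d(u, h) = (-16*u + (6*(u + 6))*h) + 57 = (-16*u + (6*(6 + u))*h) + 57 = (-16*u + (36 + 6*u)*h) + 57 = (-16*u + h*(36 + 6*u)) + 57 = 57 - 16*u + h*(36 + 6*u))
(d(31, k(-3, -5)) + 989) - 2119 = ((57 - 16*31 + 36*(-3*(-5)) + 6*(-3*(-5))*31) + 989) - 2119 = ((57 - 496 + 36*15 + 6*15*31) + 989) - 2119 = ((57 - 496 + 540 + 2790) + 989) - 2119 = (2891 + 989) - 2119 = 3880 - 2119 = 1761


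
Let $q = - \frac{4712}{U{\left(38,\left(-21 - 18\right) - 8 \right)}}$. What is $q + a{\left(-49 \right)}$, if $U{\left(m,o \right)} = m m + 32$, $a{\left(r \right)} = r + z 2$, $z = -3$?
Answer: $- \frac{21473}{369} \approx -58.192$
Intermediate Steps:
$a{\left(r \right)} = -6 + r$ ($a{\left(r \right)} = r - 6 = -6 + r$)
$U{\left(m,o \right)} = 32 + m^{2}$ ($U{\left(m,o \right)} = m^{2} + 32 = 32 + m^{2}$)
$q = - \frac{1178}{369}$ ($q = - \frac{4712}{32 + 38^{2}} = - \frac{4712}{32 + 1444} = - \frac{4712}{1476} = \left(-4712\right) \frac{1}{1476} = - \frac{1178}{369} \approx -3.1924$)
$q + a{\left(-49 \right)} = - \frac{1178}{369} - 55 = - \frac{21473}{369}$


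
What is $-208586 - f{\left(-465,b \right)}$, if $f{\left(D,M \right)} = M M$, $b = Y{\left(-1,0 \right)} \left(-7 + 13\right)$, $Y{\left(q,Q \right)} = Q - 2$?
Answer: $-208730$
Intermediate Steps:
$Y{\left(q,Q \right)} = -2 + Q$ ($Y{\left(q,Q \right)} = Q - 2 = -2 + Q$)
$b = -12$ ($b = \left(-2 + 0\right) \left(-7 + 13\right) = \left(-2\right) 6 = -12$)
$f{\left(D,M \right)} = M^{2}$
$-208586 - f{\left(-465,b \right)} = -208586 - \left(-12\right)^{2} = -208586 - 144 = -208730$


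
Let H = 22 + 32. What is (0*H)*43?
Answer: 0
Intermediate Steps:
H = 54
(0*H)*43 = (0*54)*43 = 0*43 = 0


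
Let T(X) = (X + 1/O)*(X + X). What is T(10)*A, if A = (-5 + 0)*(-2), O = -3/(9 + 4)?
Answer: 3400/3 ≈ 1133.3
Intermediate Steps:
O = -3/13 ≈ -0.23077
A = 10 (A = -5*(-2) = 10)
T(X) = 2*X*(-13/3 + X) (T(X) = (X + 1/(-3/13))*(X + X) = (X - 13/3)*(2*X) = (-13/3 + X)*(2*X) = 2*X*(-13/3 + X))
T(10)*A = ((⅔)*10*(-13 + 3*10))*10 = ((⅔)*10*(-13 + 30))*10 = ((⅔)*10*17)*10 = (340/3)*10 = 3400/3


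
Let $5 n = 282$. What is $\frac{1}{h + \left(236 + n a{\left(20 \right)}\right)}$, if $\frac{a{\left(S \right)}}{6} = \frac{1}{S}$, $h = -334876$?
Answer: $- \frac{25}{8365577} \approx -2.9884 \cdot 10^{-6}$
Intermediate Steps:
$a{\left(S \right)} = \frac{6}{S}$
$n = \frac{282}{5}$ ($n = \frac{1}{5} \cdot 282 = \frac{282}{5} \approx 56.4$)
$\frac{1}{h + \left(236 + n a{\left(20 \right)}\right)} = \frac{1}{-334876 + \left(236 + \frac{282 \cdot \frac{6}{20}}{5}\right)} = \frac{1}{-334876 + \left(236 + \frac{282 \cdot 6 \cdot \frac{1}{20}}{5}\right)} = \frac{1}{-334876 + \left(236 + \frac{282}{5} \cdot \frac{3}{10}\right)} = \frac{1}{-334876 + \left(236 + \frac{423}{25}\right)} = \frac{1}{-334876 + \frac{6323}{25}} = \frac{1}{- \frac{8365577}{25}} = - \frac{25}{8365577}$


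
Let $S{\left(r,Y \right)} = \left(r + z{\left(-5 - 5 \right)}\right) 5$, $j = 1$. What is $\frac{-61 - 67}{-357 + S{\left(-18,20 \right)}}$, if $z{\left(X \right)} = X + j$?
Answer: $\frac{32}{123} \approx 0.26016$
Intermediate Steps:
$z{\left(X \right)} = 1 + X$ ($z{\left(X \right)} = X + 1 = 1 + X$)
$S{\left(r,Y \right)} = -45 + 5 r$ ($S{\left(r,Y \right)} = \left(r + \left(1 - 10\right)\right) 5 = \left(r - 9\right) 5 = \left(-9 + r\right) 5 = -45 + 5 r$)
$\frac{-61 - 67}{-357 + S{\left(-18,20 \right)}} = \frac{-61 - 67}{-357 + \left(-45 + 5 \left(-18\right)\right)} = - \frac{128}{-357 - 135} = - \frac{128}{-492} = \left(-128\right) \left(- \frac{1}{492}\right) = \frac{32}{123}$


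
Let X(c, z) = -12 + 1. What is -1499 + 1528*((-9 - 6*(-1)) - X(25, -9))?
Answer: 10725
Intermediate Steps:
X(c, z) = -11
-1499 + 1528*((-9 - 6*(-1)) - X(25, -9)) = -1499 + 1528*((-9 - 6*(-1)) - 1*(-11)) = -1499 + 1528*((-9 + 6) + 11) = -1499 + 1528*(-3 + 11) = -1499 + 1528*8 = -1499 + 12224 = 10725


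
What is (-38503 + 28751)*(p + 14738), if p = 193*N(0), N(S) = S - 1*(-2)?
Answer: -147489248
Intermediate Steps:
N(S) = 2 + S (N(S) = S + 2 = 2 + S)
p = 386 (p = 193*(2 + 0) = 193*2 = 386)
(-38503 + 28751)*(p + 14738) = (-38503 + 28751)*(386 + 14738) = -9752*15124 = -147489248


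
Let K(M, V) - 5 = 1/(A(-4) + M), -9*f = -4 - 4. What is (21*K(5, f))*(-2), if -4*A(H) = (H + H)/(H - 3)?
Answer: -2408/11 ≈ -218.91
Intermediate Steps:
A(H) = -H/(2*(-3 + H)) (A(H) = -(H + H)/(4*(H - 3)) = -2*H/(4*(-3 + H)) = -H/(2*(-3 + H)))
f = 8/9 (f = -(-4 - 4)/9 = -⅑*(-8) = 8/9 ≈ 0.88889)
K(M, V) = 5 + 1/(-2/7 + M) (K(M, V) = 5 + 1/(-1*(-4)/(-6 + 2*(-4)) + M) = 5 + 1/(-1*(-4)/(-6 - 8) + M) = 5 + 1/(-1*(-4)/(-14) + M) = 5 + 1/(-1*(-4)*(-1/14) + M) = 5 + 1/(-2/7 + M))
(21*K(5, f))*(-2) = (21*((-3 + 35*5)/(-2 + 7*5)))*(-2) = (21*((-3 + 175)/(-2 + 35)))*(-2) = (21*(172/33))*(-2) = (1204/11)*(-2) = -2408/11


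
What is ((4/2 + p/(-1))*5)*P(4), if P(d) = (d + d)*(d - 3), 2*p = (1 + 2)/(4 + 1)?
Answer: 68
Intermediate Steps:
p = 3/10 (p = ((1 + 2)/(4 + 1))/2 = (3/5)/2 = (3*(⅕))/2 = (½)*(⅗) = 3/10 ≈ 0.30000)
P(d) = 2*d*(-3 + d) (P(d) = (2*d)*(-3 + d) = 2*d*(-3 + d))
((4/2 + p/(-1))*5)*P(4) = ((4/2 + (3/10)/(-1))*5)*(2*4*(-3 + 4)) = ((4*(½) + (3/10)*(-1))*5)*(2*4*1) = ((2 - 3/10)*5)*8 = ((17/10)*5)*8 = (17/2)*8 = 68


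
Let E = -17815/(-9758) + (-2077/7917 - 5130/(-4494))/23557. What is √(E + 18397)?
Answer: √14237851608358976282898566519166/27818081702502 ≈ 135.64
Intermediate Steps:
E = 50787995114039/27818081702502 (E = -17815*(-1/9758) + (-2077*1/7917 - 5130*(-1/4494))*(1/23557) = 2545/1394 + (-2077/7917 + 855/749)*(1/23557) = 2545/1394 + (744766/847119)*(1/23557) = 2545/1394 + 744766/19955582283 = 50787995114039/27818081702502 ≈ 1.8257)
√(E + 18397) = √(50787995114039/27818081702502 + 18397) = √(511820037076043333/27818081702502) = √14237851608358976282898566519166/27818081702502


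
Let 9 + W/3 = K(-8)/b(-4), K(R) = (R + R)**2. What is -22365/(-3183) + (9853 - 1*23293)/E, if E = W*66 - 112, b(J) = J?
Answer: 61424685/7727263 ≈ 7.9491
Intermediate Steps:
K(R) = 4*R**2 (K(R) = (2*R)**2 = 4*R**2)
W = -219 (W = -27 + 3*((4*(-8)**2)/(-4)) = -27 + 3*((4*64)*(-1/4)) = -27 + 3*(256*(-1/4)) = -27 + 3*(-64) = -27 - 192 = -219)
E = -14566 (E = -219*66 - 112 = -14454 - 112 = -14566)
-22365/(-3183) + (9853 - 1*23293)/E = -22365/(-3183) + (9853 - 1*23293)/(-14566) = -22365*(-1/3183) + (9853 - 23293)*(-1/14566) = 7455/1061 - 13440*(-1/14566) = 7455/1061 + 6720/7283 = 61424685/7727263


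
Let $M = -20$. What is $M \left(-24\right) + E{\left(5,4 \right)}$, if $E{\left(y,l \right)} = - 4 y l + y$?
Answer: $405$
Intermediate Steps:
$E{\left(y,l \right)} = y - 4 l y$ ($E{\left(y,l \right)} = - 4 l y + y = y - 4 l y$)
$M \left(-24\right) + E{\left(5,4 \right)} = \left(-20\right) \left(-24\right) + 5 \left(1 - 16\right) = 480 + 5 \left(1 - 16\right) = 480 + 5 \left(-15\right) = 480 - 75 = 405$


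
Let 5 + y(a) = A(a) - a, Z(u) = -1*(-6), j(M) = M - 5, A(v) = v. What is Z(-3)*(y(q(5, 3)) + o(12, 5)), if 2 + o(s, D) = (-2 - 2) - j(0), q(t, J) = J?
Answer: -36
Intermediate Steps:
j(M) = -5 + M
Z(u) = 6
y(a) = -5 (y(a) = -5 + (a - a) = -5 + 0 = -5)
o(s, D) = -1 (o(s, D) = -2 + ((-2 - 2) - (-5 + 0)) = -2 + (-4 - 1*(-5)) = -2 + (-4 + 5) = -2 + 1 = -1)
Z(-3)*(y(q(5, 3)) + o(12, 5)) = 6*(-5 - 1) = 6*(-6) = -36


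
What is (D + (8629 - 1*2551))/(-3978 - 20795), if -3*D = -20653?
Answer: -38887/74319 ≈ -0.52324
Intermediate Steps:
D = 20653/3 (D = -⅓*(-20653) = 20653/3 ≈ 6884.3)
(D + (8629 - 1*2551))/(-3978 - 20795) = (20653/3 + (8629 - 1*2551))/(-3978 - 20795) = (20653/3 + (8629 - 2551))/(-24773) = (20653/3 + 6078)*(-1/24773) = (38887/3)*(-1/24773) = -38887/74319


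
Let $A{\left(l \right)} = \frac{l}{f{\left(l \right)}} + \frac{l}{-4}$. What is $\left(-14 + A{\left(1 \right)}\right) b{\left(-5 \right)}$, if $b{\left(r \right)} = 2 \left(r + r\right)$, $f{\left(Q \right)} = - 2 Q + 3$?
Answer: $265$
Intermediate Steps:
$f{\left(Q \right)} = 3 - 2 Q$
$b{\left(r \right)} = 4 r$ ($b{\left(r \right)} = 2 \cdot 2 r = 4 r$)
$A{\left(l \right)} = - \frac{l}{4} + \frac{l}{3 - 2 l}$ ($A{\left(l \right)} = \frac{l}{3 - 2 l} + \frac{l}{-4} = \frac{l}{3 - 2 l} + l \left(- \frac{1}{4}\right) = \frac{l}{3 - 2 l} - \frac{l}{4} = - \frac{l}{4} + \frac{l}{3 - 2 l}$)
$\left(-14 + A{\left(1 \right)}\right) b{\left(-5 \right)} = \left(-14 + \frac{1}{4} \cdot 1 \frac{1}{-3 + 2 \cdot 1} \left(-1 - 2\right)\right) 4 \left(-5\right) = \left(-14 + \frac{1}{4} \cdot 1 \frac{1}{-3 + 2} \left(-1 - 2\right)\right) \left(-20\right) = \left(-14 + \frac{1}{4} \cdot 1 \frac{1}{-1} \left(-3\right)\right) \left(-20\right) = \left(-14 + \frac{1}{4} \cdot 1 \left(-1\right) \left(-3\right)\right) \left(-20\right) = \left(-14 + \frac{3}{4}\right) \left(-20\right) = \left(- \frac{53}{4}\right) \left(-20\right) = 265$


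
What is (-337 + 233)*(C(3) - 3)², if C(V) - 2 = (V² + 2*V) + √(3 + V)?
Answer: -21008 - 2912*√6 ≈ -28141.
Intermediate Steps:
C(V) = 2 + V² + √(3 + V) + 2*V (C(V) = 2 + ((V² + 2*V) + √(3 + V)) = 2 + (V² + √(3 + V) + 2*V) = 2 + V² + √(3 + V) + 2*V)
(-337 + 233)*(C(3) - 3)² = (-337 + 233)*((2 + 3² + √(3 + 3) + 2*3) - 3)² = -104*((2 + 9 + √6 + 6) - 3)² = -104*((17 + √6) - 3)² = -104*(14 + √6)²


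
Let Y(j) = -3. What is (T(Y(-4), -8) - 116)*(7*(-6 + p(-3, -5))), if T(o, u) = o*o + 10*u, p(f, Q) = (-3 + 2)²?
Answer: 6545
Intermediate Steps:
p(f, Q) = 1 (p(f, Q) = (-1)² = 1)
T(o, u) = o² + 10*u
(T(Y(-4), -8) - 116)*(7*(-6 + p(-3, -5))) = (((-3)² + 10*(-8)) - 116)*(7*(-6 + 1)) = ((9 - 80) - 116)*(7*(-5)) = (-71 - 116)*(-35) = -187*(-35) = 6545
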